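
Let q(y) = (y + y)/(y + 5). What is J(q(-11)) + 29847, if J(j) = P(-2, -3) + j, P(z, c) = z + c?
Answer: 89537/3 ≈ 29846.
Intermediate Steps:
P(z, c) = c + z
q(y) = 2*y/(5 + y) (q(y) = (2*y)/(5 + y) = 2*y/(5 + y))
J(j) = -5 + j (J(j) = (-3 - 2) + j = -5 + j)
J(q(-11)) + 29847 = (-5 + 2*(-11)/(5 - 11)) + 29847 = (-5 + 2*(-11)/(-6)) + 29847 = (-5 + 2*(-11)*(-1/6)) + 29847 = (-5 + 11/3) + 29847 = -4/3 + 29847 = 89537/3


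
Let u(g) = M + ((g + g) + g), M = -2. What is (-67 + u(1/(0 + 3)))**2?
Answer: 4624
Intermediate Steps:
u(g) = -2 + 3*g (u(g) = -2 + ((g + g) + g) = -2 + (2*g + g) = -2 + 3*g)
(-67 + u(1/(0 + 3)))**2 = (-67 + (-2 + 3/(0 + 3)))**2 = (-67 + (-2 + 3/3))**2 = (-67 + (-2 + 3*(1/3)))**2 = (-67 + (-2 + 1))**2 = (-67 - 1)**2 = (-68)**2 = 4624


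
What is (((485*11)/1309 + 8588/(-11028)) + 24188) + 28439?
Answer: 17267105693/328083 ≈ 52630.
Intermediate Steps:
(((485*11)/1309 + 8588/(-11028)) + 24188) + 28439 = ((5335*(1/1309) + 8588*(-1/11028)) + 24188) + 28439 = ((485/119 - 2147/2757) + 24188) + 28439 = (1081652/328083 + 24188) + 28439 = 7936753256/328083 + 28439 = 17267105693/328083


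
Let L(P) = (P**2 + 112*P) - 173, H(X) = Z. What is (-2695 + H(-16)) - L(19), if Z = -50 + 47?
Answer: -5014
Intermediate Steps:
Z = -3
H(X) = -3
L(P) = -173 + P**2 + 112*P
(-2695 + H(-16)) - L(19) = (-2695 - 3) - (-173 + 19**2 + 112*19) = -2698 - (-173 + 361 + 2128) = -2698 - 1*2316 = -2698 - 2316 = -5014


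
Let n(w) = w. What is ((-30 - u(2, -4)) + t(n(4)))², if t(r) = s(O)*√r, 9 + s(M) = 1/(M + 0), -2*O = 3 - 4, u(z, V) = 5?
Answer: 2401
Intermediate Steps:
O = ½ (O = -(3 - 4)/2 = -½*(-1) = ½ ≈ 0.50000)
s(M) = -9 + 1/M (s(M) = -9 + 1/(M + 0) = -9 + 1/M)
t(r) = -7*√r (t(r) = (-9 + 1/(½))*√r = (-9 + 2)*√r = -7*√r)
((-30 - u(2, -4)) + t(n(4)))² = ((-30 - 1*5) - 7*√4)² = ((-30 - 5) - 7*2)² = (-35 - 14)² = (-49)² = 2401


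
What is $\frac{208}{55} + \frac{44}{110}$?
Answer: $\frac{46}{11} \approx 4.1818$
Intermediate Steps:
$\frac{208}{55} + \frac{44}{110} = 208 \cdot \frac{1}{55} + 44 \cdot \frac{1}{110} = \frac{208}{55} + \frac{2}{5} = \frac{46}{11}$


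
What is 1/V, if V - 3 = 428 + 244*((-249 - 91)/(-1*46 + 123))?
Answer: -77/49773 ≈ -0.0015470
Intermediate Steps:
V = -49773/77 (V = 3 + (428 + 244*((-249 - 91)/(-1*46 + 123))) = 3 + (428 + 244*(-340/(-46 + 123))) = 3 + (428 + 244*(-340/77)) = 3 + (428 - 82960/77) = 3 - 50004/77 = -49773/77 ≈ -646.40)
1/V = 1/(-49773/77) = -77/49773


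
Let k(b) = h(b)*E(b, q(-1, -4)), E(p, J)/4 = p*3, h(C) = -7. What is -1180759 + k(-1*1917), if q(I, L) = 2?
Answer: -1019731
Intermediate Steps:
E(p, J) = 12*p (E(p, J) = 4*(p*3) = 4*(3*p) = 12*p)
k(b) = -84*b
-1180759 + k(-1*1917) = -1180759 - (-84)*1917 = -1180759 - 84*(-1917) = -1180759 + 161028 = -1019731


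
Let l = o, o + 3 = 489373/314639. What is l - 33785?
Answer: -10630533159/314639 ≈ -33786.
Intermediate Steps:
o = -454544/314639 (o = -3 + 489373/314639 = -454544/314639 ≈ -1.4447)
l = -454544/314639 ≈ -1.4447
l - 33785 = -454544/314639 - 33785 = -10630533159/314639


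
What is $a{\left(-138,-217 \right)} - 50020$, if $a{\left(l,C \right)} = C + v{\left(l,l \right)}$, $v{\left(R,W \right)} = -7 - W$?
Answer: $-50106$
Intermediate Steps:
$a{\left(l,C \right)} = -7 + C - l$ ($a{\left(l,C \right)} = C - \left(7 + l\right) = -7 + C - l$)
$a{\left(-138,-217 \right)} - 50020 = \left(-7 - 217 - -138\right) - 50020 = \left(-7 - 217 + 138\right) - 50020 = -86 - 50020 = -50106$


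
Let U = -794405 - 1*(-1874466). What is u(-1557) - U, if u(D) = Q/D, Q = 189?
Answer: -186850574/173 ≈ -1.0801e+6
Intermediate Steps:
U = 1080061 (U = -794405 + 1874466 = 1080061)
u(D) = 189/D
u(-1557) - U = 189/(-1557) - 1*1080061 = 189*(-1/1557) - 1080061 = -21/173 - 1080061 = -186850574/173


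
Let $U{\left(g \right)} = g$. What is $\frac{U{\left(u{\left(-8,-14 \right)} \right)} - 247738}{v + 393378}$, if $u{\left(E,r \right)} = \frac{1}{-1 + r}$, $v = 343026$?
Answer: $- \frac{3716071}{11046060} \approx -0.33642$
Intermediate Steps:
$\frac{U{\left(u{\left(-8,-14 \right)} \right)} - 247738}{v + 393378} = \frac{\frac{1}{-1 - 14} - 247738}{343026 + 393378} = \frac{\frac{1}{-15} - 247738}{736404} = \left(- \frac{1}{15} - 247738\right) \frac{1}{736404} = \left(- \frac{3716071}{15}\right) \frac{1}{736404} = - \frac{3716071}{11046060}$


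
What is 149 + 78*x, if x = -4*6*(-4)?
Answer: 7637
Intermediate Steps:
x = 96 (x = -24*(-4) = 96)
149 + 78*x = 149 + 78*96 = 149 + 7488 = 7637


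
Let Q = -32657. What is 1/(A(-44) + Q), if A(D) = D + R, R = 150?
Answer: -1/32551 ≈ -3.0721e-5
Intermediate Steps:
A(D) = 150 + D (A(D) = D + 150 = 150 + D)
1/(A(-44) + Q) = 1/((150 - 44) - 32657) = 1/(106 - 32657) = 1/(-32551) = -1/32551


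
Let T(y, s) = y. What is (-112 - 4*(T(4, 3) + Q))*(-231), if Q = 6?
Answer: 35112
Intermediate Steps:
(-112 - 4*(T(4, 3) + Q))*(-231) = (-112 - 4*(4 + 6))*(-231) = (-112 - 4*10)*(-231) = (-112 - 40)*(-231) = -152*(-231) = 35112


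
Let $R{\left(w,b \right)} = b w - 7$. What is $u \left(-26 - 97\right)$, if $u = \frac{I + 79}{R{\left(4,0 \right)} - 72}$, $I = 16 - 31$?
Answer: $\frac{7872}{79} \approx 99.646$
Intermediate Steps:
$R{\left(w,b \right)} = -7 + b w$
$I = -15$
$u = - \frac{64}{79}$ ($u = \frac{-15 + 79}{\left(-7 + 0 \cdot 4\right) - 72} = \frac{64}{\left(-7 + 0\right) - 72} = \frac{64}{-7 - 72} = \frac{64}{-79} = 64 \left(- \frac{1}{79}\right) = - \frac{64}{79} \approx -0.81013$)
$u \left(-26 - 97\right) = - \frac{64 \left(-26 - 97\right)}{79} = \left(- \frac{64}{79}\right) \left(-123\right) = \frac{7872}{79}$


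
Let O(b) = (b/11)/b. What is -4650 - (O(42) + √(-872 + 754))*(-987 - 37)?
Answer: -50126/11 + 1024*I*√118 ≈ -4556.9 + 11123.0*I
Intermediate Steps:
O(b) = 1/11 (O(b) = (b*(1/11))/b = (b/11)/b = 1/11)
-4650 - (O(42) + √(-872 + 754))*(-987 - 37) = -4650 - (1/11 + √(-872 + 754))*(-987 - 37) = -4650 - (1/11 + √(-118))*(-1024) = -4650 - (1/11 + I*√118)*(-1024) = -4650 - (-1024/11 - 1024*I*√118) = -4650 + (1024/11 + 1024*I*√118) = -50126/11 + 1024*I*√118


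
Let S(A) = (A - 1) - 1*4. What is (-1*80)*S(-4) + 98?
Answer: 818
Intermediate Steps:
S(A) = -5 + A (S(A) = (-1 + A) - 4 = -5 + A)
(-1*80)*S(-4) + 98 = (-1*80)*(-5 - 4) + 98 = -80*(-9) + 98 = 720 + 98 = 818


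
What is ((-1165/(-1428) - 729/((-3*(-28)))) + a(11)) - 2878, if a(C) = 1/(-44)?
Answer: -6475927/2244 ≈ -2885.9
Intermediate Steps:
a(C) = -1/44
((-1165/(-1428) - 729/((-3*(-28)))) + a(11)) - 2878 = ((-1165/(-1428) - 729/((-3*(-28)))) - 1/44) - 2878 = ((-1165*(-1/1428) - 729/84) - 1/44) - 2878 = ((1165/1428 - 729*1/84) - 1/44) - 2878 = ((1165/1428 - 243/28) - 1/44) - 2878 = (-401/51 - 1/44) - 2878 = -17695/2244 - 2878 = -6475927/2244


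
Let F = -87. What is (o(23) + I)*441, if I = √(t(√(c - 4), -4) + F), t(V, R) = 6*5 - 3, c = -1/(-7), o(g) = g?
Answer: 10143 + 882*I*√15 ≈ 10143.0 + 3416.0*I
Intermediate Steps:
c = ⅐ (c = -1*(-⅐) = ⅐ ≈ 0.14286)
t(V, R) = 27 (t(V, R) = 30 - 3 = 27)
I = 2*I*√15 (I = √(27 - 87) = √(-60) = 2*I*√15 ≈ 7.746*I)
(o(23) + I)*441 = (23 + 2*I*√15)*441 = 10143 + 882*I*√15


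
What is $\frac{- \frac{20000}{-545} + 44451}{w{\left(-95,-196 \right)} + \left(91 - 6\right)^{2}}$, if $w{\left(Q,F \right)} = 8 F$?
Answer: $\frac{4849159}{616613} \approx 7.8642$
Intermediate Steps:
$\frac{- \frac{20000}{-545} + 44451}{w{\left(-95,-196 \right)} + \left(91 - 6\right)^{2}} = \frac{- \frac{20000}{-545} + 44451}{8 \left(-196\right) + \left(91 - 6\right)^{2}} = \frac{\left(-20000\right) \left(- \frac{1}{545}\right) + 44451}{-1568 + 85^{2}} = \frac{\frac{4000}{109} + 44451}{-1568 + 7225} = \frac{4849159}{109 \cdot 5657} = \frac{4849159}{109} \cdot \frac{1}{5657} = \frac{4849159}{616613}$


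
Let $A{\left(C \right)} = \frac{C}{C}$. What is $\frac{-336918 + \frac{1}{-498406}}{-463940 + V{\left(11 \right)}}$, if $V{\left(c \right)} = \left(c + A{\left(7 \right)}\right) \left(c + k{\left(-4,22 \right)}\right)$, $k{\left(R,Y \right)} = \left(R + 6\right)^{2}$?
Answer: $\frac{167921952709}{231140766560} \approx 0.72649$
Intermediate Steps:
$k{\left(R,Y \right)} = \left(6 + R\right)^{2}$
$A{\left(C \right)} = 1$
$V{\left(c \right)} = \left(1 + c\right) \left(4 + c\right)$ ($V{\left(c \right)} = \left(c + 1\right) \left(c + \left(6 - 4\right)^{2}\right) = \left(1 + c\right) \left(c + 2^{2}\right) = \left(1 + c\right) \left(c + 4\right) = \left(1 + c\right) \left(4 + c\right)$)
$\frac{-336918 + \frac{1}{-498406}}{-463940 + V{\left(11 \right)}} = \frac{-336918 + \frac{1}{-498406}}{-463940 + \left(4 + 11^{2} + 5 \cdot 11\right)} = \frac{-336918 - \frac{1}{498406}}{-463940 + \left(4 + 121 + 55\right)} = - \frac{167921952709}{498406 \left(-463940 + 180\right)} = - \frac{167921952709}{498406 \left(-463760\right)} = \left(- \frac{167921952709}{498406}\right) \left(- \frac{1}{463760}\right) = \frac{167921952709}{231140766560}$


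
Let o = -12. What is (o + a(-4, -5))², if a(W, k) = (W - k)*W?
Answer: 256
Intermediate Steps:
a(W, k) = W*(W - k)
(o + a(-4, -5))² = (-12 - 4*(-4 - 1*(-5)))² = (-12 - 4*(-4 + 5))² = (-12 - 4*1)² = (-12 - 4)² = (-16)² = 256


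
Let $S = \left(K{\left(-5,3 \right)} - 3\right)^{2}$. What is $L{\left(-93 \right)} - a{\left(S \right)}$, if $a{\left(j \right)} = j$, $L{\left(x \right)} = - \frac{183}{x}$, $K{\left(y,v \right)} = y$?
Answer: $- \frac{1923}{31} \approx -62.032$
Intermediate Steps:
$S = 64$ ($S = \left(-5 - 3\right)^{2} = \left(-8\right)^{2} = 64$)
$L{\left(-93 \right)} - a{\left(S \right)} = - \frac{183}{-93} - 64 = \left(-183\right) \left(- \frac{1}{93}\right) - 64 = \frac{61}{31} - 64 = - \frac{1923}{31}$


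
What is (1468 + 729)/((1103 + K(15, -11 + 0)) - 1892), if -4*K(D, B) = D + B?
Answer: -2197/790 ≈ -2.7810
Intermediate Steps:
K(D, B) = -B/4 - D/4 (K(D, B) = -(D + B)/4 = -(B + D)/4 = -B/4 - D/4)
(1468 + 729)/((1103 + K(15, -11 + 0)) - 1892) = (1468 + 729)/((1103 + (-(-11 + 0)/4 - ¼*15)) - 1892) = 2197/((1103 + (-¼*(-11) - 15/4)) - 1892) = 2197/((1103 + (11/4 - 15/4)) - 1892) = 2197/((1103 - 1) - 1892) = 2197/(1102 - 1892) = 2197/(-790) = 2197*(-1/790) = -2197/790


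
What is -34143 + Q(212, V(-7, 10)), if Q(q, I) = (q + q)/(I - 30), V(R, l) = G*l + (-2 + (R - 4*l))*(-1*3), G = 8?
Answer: -6725747/197 ≈ -34141.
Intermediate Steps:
V(R, l) = 6 - 3*R + 20*l (V(R, l) = 8*l + (-2 + (R - 4*l))*(-1*3) = 8*l + (-2 + R - 4*l)*(-3) = 8*l + (6 - 3*R + 12*l) = 6 - 3*R + 20*l)
Q(q, I) = 2*q/(-30 + I) (Q(q, I) = (2*q)/(-30 + I) = 2*q/(-30 + I))
-34143 + Q(212, V(-7, 10)) = -34143 + 2*212/(-30 + (6 - 3*(-7) + 20*10)) = -34143 + 2*212/(-30 + (6 + 21 + 200)) = -34143 + 2*212/(-30 + 227) = -34143 + 2*212/197 = -34143 + 2*212*(1/197) = -34143 + 424/197 = -6725747/197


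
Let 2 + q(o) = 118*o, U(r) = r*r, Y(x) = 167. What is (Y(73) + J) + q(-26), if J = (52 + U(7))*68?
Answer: 3965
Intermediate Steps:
U(r) = r²
J = 6868 (J = (52 + 7²)*68 = (52 + 49)*68 = 101*68 = 6868)
q(o) = -2 + 118*o
(Y(73) + J) + q(-26) = (167 + 6868) + (-2 + 118*(-26)) = 7035 + (-2 - 3068) = 7035 - 3070 = 3965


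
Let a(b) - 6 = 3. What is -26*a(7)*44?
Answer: -10296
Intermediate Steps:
a(b) = 9 (a(b) = 6 + 3 = 9)
-26*a(7)*44 = -26*9*44 = -234*44 = -10296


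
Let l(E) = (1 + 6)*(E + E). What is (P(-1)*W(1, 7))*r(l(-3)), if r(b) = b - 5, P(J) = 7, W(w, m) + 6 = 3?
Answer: 987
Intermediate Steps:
l(E) = 14*E (l(E) = 7*(2*E) = 14*E)
W(w, m) = -3 (W(w, m) = -6 + 3 = -3)
r(b) = -5 + b
(P(-1)*W(1, 7))*r(l(-3)) = (7*(-3))*(-5 + 14*(-3)) = -21*(-5 - 42) = -21*(-47) = 987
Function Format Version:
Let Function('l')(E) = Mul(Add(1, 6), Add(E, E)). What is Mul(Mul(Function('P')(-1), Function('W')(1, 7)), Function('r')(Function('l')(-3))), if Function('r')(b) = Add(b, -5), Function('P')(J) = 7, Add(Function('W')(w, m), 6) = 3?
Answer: 987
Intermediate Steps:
Function('l')(E) = Mul(14, E) (Function('l')(E) = Mul(7, Mul(2, E)) = Mul(14, E))
Function('W')(w, m) = -3 (Function('W')(w, m) = Add(-6, 3) = -3)
Function('r')(b) = Add(-5, b)
Mul(Mul(Function('P')(-1), Function('W')(1, 7)), Function('r')(Function('l')(-3))) = Mul(Mul(7, -3), Add(-5, Mul(14, -3))) = Mul(-21, Add(-5, -42)) = Mul(-21, -47) = 987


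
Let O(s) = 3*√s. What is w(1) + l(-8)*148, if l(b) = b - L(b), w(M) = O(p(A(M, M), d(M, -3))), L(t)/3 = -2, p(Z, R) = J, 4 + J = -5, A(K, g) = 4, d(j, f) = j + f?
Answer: -296 + 9*I ≈ -296.0 + 9.0*I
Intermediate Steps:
d(j, f) = f + j
J = -9 (J = -4 - 5 = -9)
p(Z, R) = -9
L(t) = -6 (L(t) = 3*(-2) = -6)
w(M) = 9*I (w(M) = 3*√(-9) = 3*(3*I) = 9*I)
l(b) = 6 + b (l(b) = b - 1*(-6) = b + 6 = 6 + b)
w(1) + l(-8)*148 = 9*I + (6 - 8)*148 = 9*I - 2*148 = 9*I - 296 = -296 + 9*I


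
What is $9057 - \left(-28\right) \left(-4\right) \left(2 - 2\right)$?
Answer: $9057$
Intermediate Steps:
$9057 - \left(-28\right) \left(-4\right) \left(2 - 2\right) = 9057 - 112 \cdot 0 = 9057 - 0 = 9057 + 0 = 9057$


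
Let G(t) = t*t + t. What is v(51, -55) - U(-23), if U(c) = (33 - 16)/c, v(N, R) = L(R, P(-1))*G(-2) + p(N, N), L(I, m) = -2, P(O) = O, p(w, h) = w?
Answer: 1098/23 ≈ 47.739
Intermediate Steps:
G(t) = t + t² (G(t) = t² + t = t + t²)
v(N, R) = -4 + N (v(N, R) = -(-4)*(1 - 2) + N = -(-4)*(-1) + N = -2*2 + N = -4 + N)
U(c) = 17/c
v(51, -55) - U(-23) = (-4 + 51) - 17/(-23) = 47 - 17*(-1)/23 = 47 - 1*(-17/23) = 47 + 17/23 = 1098/23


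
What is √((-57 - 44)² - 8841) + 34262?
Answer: 34262 + 4*√85 ≈ 34299.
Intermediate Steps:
√((-57 - 44)² - 8841) + 34262 = √((-101)² - 8841) + 34262 = √(10201 - 8841) + 34262 = √1360 + 34262 = 4*√85 + 34262 = 34262 + 4*√85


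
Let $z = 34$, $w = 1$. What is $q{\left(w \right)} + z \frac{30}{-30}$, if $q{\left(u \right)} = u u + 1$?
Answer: $-32$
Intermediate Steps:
$q{\left(u \right)} = 1 + u^{2}$ ($q{\left(u \right)} = u^{2} + 1 = 1 + u^{2}$)
$q{\left(w \right)} + z \frac{30}{-30} = \left(1 + 1^{2}\right) + 34 \frac{30}{-30} = \left(1 + 1\right) + 34 \cdot 30 \left(- \frac{1}{30}\right) = 2 + 34 \left(-1\right) = 2 - 34 = -32$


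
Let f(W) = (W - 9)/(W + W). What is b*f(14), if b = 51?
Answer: 255/28 ≈ 9.1071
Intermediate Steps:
f(W) = (-9 + W)/(2*W) (f(W) = (-9 + W)/((2*W)) = (-9 + W)*(1/(2*W)) = (-9 + W)/(2*W))
b*f(14) = 51*((1/2)*(-9 + 14)/14) = 51*((1/2)*(1/14)*5) = 51*(5/28) = 255/28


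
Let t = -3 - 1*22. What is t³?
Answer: -15625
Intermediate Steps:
t = -25 (t = -3 - 22 = -25)
t³ = (-25)³ = -15625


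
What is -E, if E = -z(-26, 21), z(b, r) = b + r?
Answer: -5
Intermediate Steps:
E = 5 (E = -(-26 + 21) = -1*(-5) = 5)
-E = -1*5 = -5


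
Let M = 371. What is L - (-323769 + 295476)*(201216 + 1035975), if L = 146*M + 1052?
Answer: 35003900181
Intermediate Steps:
L = 55218 (L = 146*371 + 1052 = 54166 + 1052 = 55218)
L - (-323769 + 295476)*(201216 + 1035975) = 55218 - (-323769 + 295476)*(201216 + 1035975) = 55218 - (-28293)*1237191 = 55218 - 1*(-35003844963) = 55218 + 35003844963 = 35003900181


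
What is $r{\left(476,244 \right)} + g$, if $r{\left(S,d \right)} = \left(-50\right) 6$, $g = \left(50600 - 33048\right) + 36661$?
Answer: $53913$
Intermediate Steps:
$g = 54213$ ($g = 17552 + 36661 = 54213$)
$r{\left(S,d \right)} = -300$
$r{\left(476,244 \right)} + g = -300 + 54213 = 53913$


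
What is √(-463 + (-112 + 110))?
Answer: I*√465 ≈ 21.564*I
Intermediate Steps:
√(-463 + (-112 + 110)) = √(-463 - 2) = √(-465) = I*√465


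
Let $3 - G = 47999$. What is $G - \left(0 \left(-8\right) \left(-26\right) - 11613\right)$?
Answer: $-36383$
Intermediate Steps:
$G = -47996$ ($G = 3 - 47999 = -47996$)
$G - \left(0 \left(-8\right) \left(-26\right) - 11613\right) = -47996 - \left(0 \left(-8\right) \left(-26\right) - 11613\right) = -47996 - \left(0 \left(-26\right) - 11613\right) = -47996 - \left(0 - 11613\right) = -47996 - -11613 = -47996 + 11613 = -36383$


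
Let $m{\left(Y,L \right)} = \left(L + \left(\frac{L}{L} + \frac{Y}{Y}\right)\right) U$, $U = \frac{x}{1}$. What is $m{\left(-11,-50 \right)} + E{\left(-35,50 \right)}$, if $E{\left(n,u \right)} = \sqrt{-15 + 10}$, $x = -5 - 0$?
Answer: $240 + i \sqrt{5} \approx 240.0 + 2.2361 i$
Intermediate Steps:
$x = -5$ ($x = -5 + 0 = -5$)
$E{\left(n,u \right)} = i \sqrt{5}$ ($E{\left(n,u \right)} = \sqrt{-5} = i \sqrt{5}$)
$U = -5$ ($U = - \frac{5}{1} = \left(-5\right) 1 = -5$)
$m{\left(Y,L \right)} = -10 - 5 L$ ($m{\left(Y,L \right)} = \left(L + \left(\frac{L}{L} + \frac{Y}{Y}\right)\right) \left(-5\right) = \left(L + \left(1 + 1\right)\right) \left(-5\right) = \left(L + 2\right) \left(-5\right) = \left(2 + L\right) \left(-5\right) = -10 - 5 L$)
$m{\left(-11,-50 \right)} + E{\left(-35,50 \right)} = \left(-10 - -250\right) + i \sqrt{5} = \left(-10 + 250\right) + i \sqrt{5} = 240 + i \sqrt{5}$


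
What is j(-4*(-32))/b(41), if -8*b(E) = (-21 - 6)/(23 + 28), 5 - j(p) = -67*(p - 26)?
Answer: 930104/9 ≈ 1.0334e+5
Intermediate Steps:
j(p) = -1737 + 67*p (j(p) = 5 - (-67)*(p - 26) = 5 - (-67)*(-26 + p) = 5 - (1742 - 67*p) = 5 + (-1742 + 67*p) = -1737 + 67*p)
b(E) = 9/136 (b(E) = -(-21 - 6)/(8*(23 + 28)) = -(-27)/(8*51) = -⅛*(-9/17) = 9/136)
j(-4*(-32))/b(41) = (-1737 + 67*(-4*(-32)))/(9/136) = (-1737 + 67*128)*(136/9) = (-1737 + 8576)*(136/9) = 6839*(136/9) = 930104/9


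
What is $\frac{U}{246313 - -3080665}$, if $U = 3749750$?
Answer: $\frac{1874875}{1663489} \approx 1.1271$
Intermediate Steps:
$\frac{U}{246313 - -3080665} = \frac{3749750}{246313 - -3080665} = \frac{3749750}{246313 + 3080665} = \frac{3749750}{3326978} = 3749750 \cdot \frac{1}{3326978} = \frac{1874875}{1663489}$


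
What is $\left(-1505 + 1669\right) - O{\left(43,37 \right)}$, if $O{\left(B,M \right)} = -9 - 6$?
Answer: $179$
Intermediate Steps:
$O{\left(B,M \right)} = -15$ ($O{\left(B,M \right)} = -9 - 6 = -15$)
$\left(-1505 + 1669\right) - O{\left(43,37 \right)} = \left(-1505 + 1669\right) - -15 = 164 + 15 = 179$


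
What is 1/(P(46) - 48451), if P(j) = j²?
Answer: -1/46335 ≈ -2.1582e-5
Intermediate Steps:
1/(P(46) - 48451) = 1/(46² - 48451) = 1/(2116 - 48451) = 1/(-46335) = -1/46335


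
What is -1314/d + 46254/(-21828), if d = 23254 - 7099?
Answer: -14368803/6530210 ≈ -2.2004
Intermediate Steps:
d = 16155
-1314/d + 46254/(-21828) = -1314/16155 + 46254/(-21828) = -1314*1/16155 + 46254*(-1/21828) = -146/1795 - 7709/3638 = -14368803/6530210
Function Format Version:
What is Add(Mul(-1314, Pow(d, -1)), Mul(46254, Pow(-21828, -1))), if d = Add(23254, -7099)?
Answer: Rational(-14368803, 6530210) ≈ -2.2004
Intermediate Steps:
d = 16155
Add(Mul(-1314, Pow(d, -1)), Mul(46254, Pow(-21828, -1))) = Add(Mul(-1314, Pow(16155, -1)), Mul(46254, Pow(-21828, -1))) = Add(Mul(-1314, Rational(1, 16155)), Mul(46254, Rational(-1, 21828))) = Add(Rational(-146, 1795), Rational(-7709, 3638)) = Rational(-14368803, 6530210)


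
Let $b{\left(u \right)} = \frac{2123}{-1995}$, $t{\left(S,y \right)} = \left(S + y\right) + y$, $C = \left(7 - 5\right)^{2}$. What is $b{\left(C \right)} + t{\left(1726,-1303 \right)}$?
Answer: $- \frac{1757723}{1995} \approx -881.06$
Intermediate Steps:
$C = 4$ ($C = 2^{2} = 4$)
$t{\left(S,y \right)} = S + 2 y$
$b{\left(u \right)} = - \frac{2123}{1995}$ ($b{\left(u \right)} = 2123 \left(- \frac{1}{1995}\right) = - \frac{2123}{1995}$)
$b{\left(C \right)} + t{\left(1726,-1303 \right)} = - \frac{2123}{1995} + \left(1726 + 2 \left(-1303\right)\right) = - \frac{2123}{1995} + \left(1726 - 2606\right) = - \frac{2123}{1995} - 880 = - \frac{1757723}{1995}$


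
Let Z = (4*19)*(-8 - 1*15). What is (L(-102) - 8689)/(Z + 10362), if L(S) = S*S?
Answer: 1715/8614 ≈ 0.19909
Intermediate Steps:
L(S) = S²
Z = -1748 (Z = 76*(-8 - 15) = 76*(-23) = -1748)
(L(-102) - 8689)/(Z + 10362) = ((-102)² - 8689)/(-1748 + 10362) = (10404 - 8689)/8614 = 1715*(1/8614) = 1715/8614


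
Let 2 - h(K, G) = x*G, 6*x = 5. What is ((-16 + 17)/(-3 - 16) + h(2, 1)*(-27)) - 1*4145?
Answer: -158709/38 ≈ -4176.6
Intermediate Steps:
x = 5/6 (x = (1/6)*5 = 5/6 ≈ 0.83333)
h(K, G) = 2 - 5*G/6
((-16 + 17)/(-3 - 16) + h(2, 1)*(-27)) - 1*4145 = ((-16 + 17)/(-3 - 16) + (2 - 5/6*1)*(-27)) - 1*4145 = (1/(-19) + (2 - 5/6)*(-27)) - 4145 = (1*(-1/19) + (7/6)*(-27)) - 4145 = (-1/19 - 63/2) - 4145 = -1199/38 - 4145 = -158709/38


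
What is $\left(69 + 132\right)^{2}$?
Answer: $40401$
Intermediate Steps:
$\left(69 + 132\right)^{2} = 201^{2} = 40401$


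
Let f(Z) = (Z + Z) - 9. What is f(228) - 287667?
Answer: -287220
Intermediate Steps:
f(Z) = -9 + 2*Z (f(Z) = 2*Z - 9 = -9 + 2*Z)
f(228) - 287667 = (-9 + 2*228) - 287667 = (-9 + 456) - 287667 = 447 - 287667 = -287220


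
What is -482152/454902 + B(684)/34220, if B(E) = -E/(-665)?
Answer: -10311733463/9729216525 ≈ -1.0599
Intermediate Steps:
B(E) = E/665 (B(E) = -E*(-1)/665 = -(-1)*E/665 = E/665)
-482152/454902 + B(684)/34220 = -482152/454902 + ((1/665)*684)/34220 = -482152*1/454902 + (36/35)*(1/34220) = -241076/227451 + 9/299425 = -10311733463/9729216525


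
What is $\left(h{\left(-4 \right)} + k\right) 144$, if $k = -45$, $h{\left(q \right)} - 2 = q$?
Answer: $-6768$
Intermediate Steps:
$h{\left(q \right)} = 2 + q$
$\left(h{\left(-4 \right)} + k\right) 144 = \left(\left(2 - 4\right) - 45\right) 144 = \left(-2 - 45\right) 144 = \left(-47\right) 144 = -6768$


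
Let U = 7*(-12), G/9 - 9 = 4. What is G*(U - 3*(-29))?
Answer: 351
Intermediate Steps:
G = 117 (G = 81 + 9*4 = 81 + 36 = 117)
U = -84
G*(U - 3*(-29)) = 117*(-84 - 3*(-29)) = 117*(-84 + 87) = 117*3 = 351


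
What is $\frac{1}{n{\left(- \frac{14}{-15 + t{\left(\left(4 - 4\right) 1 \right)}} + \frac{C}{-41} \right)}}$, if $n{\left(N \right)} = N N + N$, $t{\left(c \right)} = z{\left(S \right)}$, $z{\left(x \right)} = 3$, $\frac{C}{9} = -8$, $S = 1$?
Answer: $\frac{60516}{693835} \approx 0.08722$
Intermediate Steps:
$C = -72$ ($C = 9 \left(-8\right) = -72$)
$t{\left(c \right)} = 3$
$n{\left(N \right)} = N + N^{2}$ ($n{\left(N \right)} = N^{2} + N = N + N^{2}$)
$\frac{1}{n{\left(- \frac{14}{-15 + t{\left(\left(4 - 4\right) 1 \right)}} + \frac{C}{-41} \right)}} = \frac{1}{\left(- \frac{14}{-15 + 3} - \frac{72}{-41}\right) \left(1 - \left(- \frac{72}{41} + \frac{14}{-15 + 3}\right)\right)} = \frac{1}{\left(- \frac{14}{-12} - - \frac{72}{41}\right) \left(1 - \left(- \frac{72}{41} + \frac{14}{-12}\right)\right)} = \frac{1}{\left(\left(-14\right) \left(- \frac{1}{12}\right) + \frac{72}{41}\right) \left(1 + \left(\left(-14\right) \left(- \frac{1}{12}\right) + \frac{72}{41}\right)\right)} = \frac{1}{\left(\frac{7}{6} + \frac{72}{41}\right) \left(1 + \left(\frac{7}{6} + \frac{72}{41}\right)\right)} = \frac{1}{\frac{719}{246} \left(1 + \frac{719}{246}\right)} = \frac{1}{\frac{719}{246} \cdot \frac{965}{246}} = \frac{1}{\frac{693835}{60516}} = \frac{60516}{693835}$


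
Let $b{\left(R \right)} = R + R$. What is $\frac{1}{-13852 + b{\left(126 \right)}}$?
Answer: $- \frac{1}{13600} \approx -7.3529 \cdot 10^{-5}$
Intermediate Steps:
$b{\left(R \right)} = 2 R$
$\frac{1}{-13852 + b{\left(126 \right)}} = \frac{1}{-13852 + 2 \cdot 126} = \frac{1}{-13852 + 252} = \frac{1}{-13600} = - \frac{1}{13600}$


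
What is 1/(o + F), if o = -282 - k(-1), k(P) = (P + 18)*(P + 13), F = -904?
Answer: -1/1390 ≈ -0.00071942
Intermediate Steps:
k(P) = (13 + P)*(18 + P) (k(P) = (18 + P)*(13 + P) = (13 + P)*(18 + P))
o = -486 (o = -282 - (234 + (-1)² + 31*(-1)) = -282 - (234 + 1 - 31) = -282 - 1*204 = -282 - 204 = -486)
1/(o + F) = 1/(-486 - 904) = 1/(-1390) = -1/1390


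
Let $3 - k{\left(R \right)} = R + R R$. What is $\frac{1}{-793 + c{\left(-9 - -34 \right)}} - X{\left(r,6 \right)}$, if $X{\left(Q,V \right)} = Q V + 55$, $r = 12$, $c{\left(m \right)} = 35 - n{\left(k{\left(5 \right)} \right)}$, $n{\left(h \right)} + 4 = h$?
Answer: $- \frac{92330}{727} \approx -127.0$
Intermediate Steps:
$k{\left(R \right)} = 3 - R - R^{2}$ ($k{\left(R \right)} = 3 - \left(R + R R\right) = 3 - \left(R + R^{2}\right) = 3 - R - R^{2}$)
$n{\left(h \right)} = -4 + h$
$c{\left(m \right)} = 66$ ($c{\left(m \right)} = 35 - \left(-4 - 27\right) = 35 - -31 = 35 + 31 = 66$)
$X{\left(Q,V \right)} = 55 + Q V$
$\frac{1}{-793 + c{\left(-9 - -34 \right)}} - X{\left(r,6 \right)} = \frac{1}{-793 + 66} - \left(55 + 12 \cdot 6\right) = \frac{1}{-727} - \left(55 + 72\right) = - \frac{1}{727} - 127 = - \frac{92330}{727}$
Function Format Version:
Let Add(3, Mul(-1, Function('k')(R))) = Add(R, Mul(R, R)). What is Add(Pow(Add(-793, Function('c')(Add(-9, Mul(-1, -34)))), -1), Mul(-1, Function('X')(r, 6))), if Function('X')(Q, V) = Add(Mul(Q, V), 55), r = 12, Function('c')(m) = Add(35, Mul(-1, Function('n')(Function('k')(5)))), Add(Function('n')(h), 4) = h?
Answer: Rational(-92330, 727) ≈ -127.00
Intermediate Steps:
Function('k')(R) = Add(3, Mul(-1, R), Mul(-1, Pow(R, 2))) (Function('k')(R) = Add(3, Mul(-1, Add(R, Mul(R, R)))) = Add(3, Mul(-1, Add(R, Pow(R, 2)))) = Add(3, Add(Mul(-1, R), Mul(-1, Pow(R, 2)))) = Add(3, Mul(-1, R), Mul(-1, Pow(R, 2))))
Function('n')(h) = Add(-4, h)
Function('c')(m) = 66 (Function('c')(m) = Add(35, Mul(-1, Add(-4, Add(3, Mul(-1, 5), Mul(-1, Pow(5, 2)))))) = Add(35, Mul(-1, Add(-4, Add(3, -5, Mul(-1, 25))))) = Add(35, Mul(-1, Add(-4, Add(3, -5, -25)))) = Add(35, Mul(-1, Add(-4, -27))) = Add(35, Mul(-1, -31)) = Add(35, 31) = 66)
Function('X')(Q, V) = Add(55, Mul(Q, V))
Add(Pow(Add(-793, Function('c')(Add(-9, Mul(-1, -34)))), -1), Mul(-1, Function('X')(r, 6))) = Add(Pow(Add(-793, 66), -1), Mul(-1, Add(55, Mul(12, 6)))) = Add(Pow(-727, -1), Mul(-1, Add(55, 72))) = Add(Rational(-1, 727), Mul(-1, 127)) = Add(Rational(-1, 727), -127) = Rational(-92330, 727)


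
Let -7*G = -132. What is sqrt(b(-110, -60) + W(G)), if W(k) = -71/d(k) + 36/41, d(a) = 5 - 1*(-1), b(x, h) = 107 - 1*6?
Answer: sqrt(5449146)/246 ≈ 9.4892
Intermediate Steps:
b(x, h) = 101 (b(x, h) = 107 - 6 = 101)
d(a) = 6 (d(a) = 5 + 1 = 6)
G = 132/7 (G = -1/7*(-132) = 132/7 ≈ 18.857)
W(k) = -2695/246 (W(k) = -71/6 + 36/41 = -2695/246)
sqrt(b(-110, -60) + W(G)) = sqrt(101 - 2695/246) = sqrt(22151/246) = sqrt(5449146)/246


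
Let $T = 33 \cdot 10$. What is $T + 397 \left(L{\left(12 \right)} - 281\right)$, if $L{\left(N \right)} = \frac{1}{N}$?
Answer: $- \frac{1334327}{12} \approx -1.1119 \cdot 10^{5}$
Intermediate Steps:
$T = 330$
$T + 397 \left(L{\left(12 \right)} - 281\right) = 330 + 397 \left(\frac{1}{12} - 281\right) = 330 + 397 \left(- \frac{3371}{12}\right) = 330 - \frac{1338287}{12} = - \frac{1334327}{12}$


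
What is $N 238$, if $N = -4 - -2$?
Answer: $-476$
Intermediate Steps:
$N = -2$ ($N = -4 + 2 = -2$)
$N 238 = \left(-2\right) 238 = -476$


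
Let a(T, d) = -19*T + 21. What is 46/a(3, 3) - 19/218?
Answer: -1339/981 ≈ -1.3649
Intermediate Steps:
a(T, d) = 21 - 19*T
46/a(3, 3) - 19/218 = 46/(21 - 19*3) - 19/218 = 46/(21 - 57) - 19*1/218 = 46/(-36) - 19/218 = 46*(-1/36) - 19/218 = -23/18 - 19/218 = -1339/981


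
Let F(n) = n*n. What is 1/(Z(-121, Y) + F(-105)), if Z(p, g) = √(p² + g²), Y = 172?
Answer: 441/4860256 - √1769/24301280 ≈ 8.9005e-5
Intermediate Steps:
Z(p, g) = √(g² + p²)
F(n) = n²
1/(Z(-121, Y) + F(-105)) = 1/(√(172² + (-121)²) + (-105)²) = 1/(√(29584 + 14641) + 11025) = 1/(√44225 + 11025) = 1/(5*√1769 + 11025) = 1/(11025 + 5*√1769)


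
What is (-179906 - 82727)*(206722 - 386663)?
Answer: 47258444653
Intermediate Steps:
(-179906 - 82727)*(206722 - 386663) = -262633*(-179941) = 47258444653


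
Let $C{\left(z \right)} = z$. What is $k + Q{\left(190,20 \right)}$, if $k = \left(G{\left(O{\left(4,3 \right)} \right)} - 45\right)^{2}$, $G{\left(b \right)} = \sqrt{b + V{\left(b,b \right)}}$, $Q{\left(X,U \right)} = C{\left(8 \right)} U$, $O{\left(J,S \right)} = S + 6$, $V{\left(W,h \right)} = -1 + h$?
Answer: $2202 - 90 \sqrt{17} \approx 1830.9$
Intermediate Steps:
$O{\left(J,S \right)} = 6 + S$
$Q{\left(X,U \right)} = 8 U$
$G{\left(b \right)} = \sqrt{-1 + 2 b}$ ($G{\left(b \right)} = \sqrt{b + \left(-1 + b\right)} = \sqrt{-1 + 2 b}$)
$k = \left(-45 + \sqrt{17}\right)^{2}$ ($k = \left(\sqrt{-1 + 2 \left(6 + 3\right)} - 45\right)^{2} = \left(\sqrt{-1 + 2 \cdot 9} - 45\right)^{2} = \left(\sqrt{-1 + 18} - 45\right)^{2} = \left(\sqrt{17} - 45\right)^{2} = \left(-45 + \sqrt{17}\right)^{2} \approx 1670.9$)
$k + Q{\left(190,20 \right)} = \left(45 - \sqrt{17}\right)^{2} + 8 \cdot 20 = \left(45 - \sqrt{17}\right)^{2} + 160 = 160 + \left(45 - \sqrt{17}\right)^{2}$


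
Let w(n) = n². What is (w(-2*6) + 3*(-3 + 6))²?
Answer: 23409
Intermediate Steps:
(w(-2*6) + 3*(-3 + 6))² = ((-2*6)² + 3*(-3 + 6))² = ((-12)² + 3*3)² = (144 + 9)² = 153² = 23409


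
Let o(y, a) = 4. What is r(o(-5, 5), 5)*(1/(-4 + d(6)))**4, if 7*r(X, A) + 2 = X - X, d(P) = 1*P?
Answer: -1/56 ≈ -0.017857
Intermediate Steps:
d(P) = P
r(X, A) = -2/7 (r(X, A) = -2/7 + (X - X)/7 = -2/7 + (1/7)*0 = -2/7 + 0 = -2/7)
r(o(-5, 5), 5)*(1/(-4 + d(6)))**4 = -2/(7*(-4 + 6)**4) = -2*(1/2)**4/7 = -2/7*1/16 = -1/56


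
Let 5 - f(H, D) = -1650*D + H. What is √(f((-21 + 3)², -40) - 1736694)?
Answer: I*√1803013 ≈ 1342.8*I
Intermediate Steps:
f(H, D) = 5 - H + 1650*D (f(H, D) = 5 - (-1650*D + H) = 5 - (H - 1650*D) = 5 + (-H + 1650*D) = 5 - H + 1650*D)
√(f((-21 + 3)², -40) - 1736694) = √((5 - (-21 + 3)² + 1650*(-40)) - 1736694) = √((5 - 1*(-18)² - 66000) - 1736694) = √((5 - 1*324 - 66000) - 1736694) = √((5 - 324 - 66000) - 1736694) = √(-66319 - 1736694) = √(-1803013) = I*√1803013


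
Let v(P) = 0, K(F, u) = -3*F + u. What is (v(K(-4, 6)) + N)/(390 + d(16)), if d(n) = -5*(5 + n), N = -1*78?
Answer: -26/95 ≈ -0.27368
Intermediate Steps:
K(F, u) = u - 3*F
N = -78
d(n) = -25 - 5*n
(v(K(-4, 6)) + N)/(390 + d(16)) = (0 - 78)/(390 + (-25 - 5*16)) = -78/(390 + (-25 - 80)) = -78/(390 - 105) = -78/285 = -78*1/285 = -26/95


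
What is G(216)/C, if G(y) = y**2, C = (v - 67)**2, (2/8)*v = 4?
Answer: 5184/289 ≈ 17.938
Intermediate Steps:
v = 16 (v = 4*4 = 16)
C = 2601 (C = (16 - 67)**2 = (-51)**2 = 2601)
G(216)/C = 216**2/2601 = 46656*(1/2601) = 5184/289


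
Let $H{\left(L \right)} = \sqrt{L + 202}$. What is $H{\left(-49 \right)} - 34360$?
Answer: $-34360 + 3 \sqrt{17} \approx -34348.0$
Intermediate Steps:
$H{\left(L \right)} = \sqrt{202 + L}$
$H{\left(-49 \right)} - 34360 = \sqrt{202 - 49} - 34360 = \sqrt{153} - 34360 = 3 \sqrt{17} - 34360 = -34360 + 3 \sqrt{17}$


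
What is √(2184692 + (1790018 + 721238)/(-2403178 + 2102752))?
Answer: 202*√1208094361446/150213 ≈ 1478.1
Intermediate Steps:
√(2184692 + (1790018 + 721238)/(-2403178 + 2102752)) = √(2184692 + 2511256/(-300426)) = √(2184692 + 2511256*(-1/300426)) = √(2184692 - 1255628/150213) = √(328167883768/150213) = 202*√1208094361446/150213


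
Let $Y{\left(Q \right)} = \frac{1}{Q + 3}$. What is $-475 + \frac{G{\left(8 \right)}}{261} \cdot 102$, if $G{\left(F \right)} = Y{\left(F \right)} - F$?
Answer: $- \frac{5259}{11} \approx -478.09$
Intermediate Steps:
$Y{\left(Q \right)} = \frac{1}{3 + Q}$
$G{\left(F \right)} = \frac{1}{3 + F} - F$
$-475 + \frac{G{\left(8 \right)}}{261} \cdot 102 = -475 + \frac{\frac{1}{3 + 8} \left(1 - 8 \left(3 + 8\right)\right)}{261} \cdot 102 = -475 + \frac{1 - 8 \cdot 11}{11} \cdot \frac{1}{261} \cdot 102 = -475 + \frac{1 - 88}{11} \cdot \frac{1}{261} \cdot 102 = -475 + \frac{1}{11} \left(-87\right) \frac{1}{261} \cdot 102 = -475 + \left(- \frac{87}{11}\right) \frac{1}{261} \cdot 102 = -475 - \frac{34}{11} = - \frac{5259}{11}$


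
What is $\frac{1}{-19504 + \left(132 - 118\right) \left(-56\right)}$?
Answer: $- \frac{1}{20288} \approx -4.929 \cdot 10^{-5}$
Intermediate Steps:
$\frac{1}{-19504 + \left(132 - 118\right) \left(-56\right)} = \frac{1}{-19504 + 14 \left(-56\right)} = \frac{1}{-19504 - 784} = \frac{1}{-20288} = - \frac{1}{20288}$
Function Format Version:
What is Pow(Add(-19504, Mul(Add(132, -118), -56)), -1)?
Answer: Rational(-1, 20288) ≈ -4.9290e-5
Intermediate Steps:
Pow(Add(-19504, Mul(Add(132, -118), -56)), -1) = Pow(Add(-19504, Mul(14, -56)), -1) = Pow(Add(-19504, -784), -1) = Pow(-20288, -1) = Rational(-1, 20288)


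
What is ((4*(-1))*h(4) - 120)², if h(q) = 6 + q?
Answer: 25600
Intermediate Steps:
((4*(-1))*h(4) - 120)² = ((4*(-1))*(6 + 4) - 120)² = (-4*10 - 120)² = (-40 - 120)² = (-160)² = 25600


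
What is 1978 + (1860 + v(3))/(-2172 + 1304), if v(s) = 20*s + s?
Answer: 1714981/868 ≈ 1975.8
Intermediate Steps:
v(s) = 21*s
1978 + (1860 + v(3))/(-2172 + 1304) = 1978 + (1860 + 21*3)/(-2172 + 1304) = 1978 + (1860 + 63)/(-868) = 1978 + 1923*(-1/868) = 1978 - 1923/868 = 1714981/868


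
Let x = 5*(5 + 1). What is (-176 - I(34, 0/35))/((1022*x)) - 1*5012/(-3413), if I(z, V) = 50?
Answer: 76448291/52321290 ≈ 1.4611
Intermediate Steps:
x = 30 (x = 5*6 = 30)
(-176 - I(34, 0/35))/((1022*x)) - 1*5012/(-3413) = (-176 - 1*50)/((1022*30)) - 1*5012/(-3413) = (-176 - 50)/30660 - 5012*(-1/3413) = -226*1/30660 + 5012/3413 = -113/15330 + 5012/3413 = 76448291/52321290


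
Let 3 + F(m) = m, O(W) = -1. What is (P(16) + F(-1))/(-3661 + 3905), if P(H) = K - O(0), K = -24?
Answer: -27/244 ≈ -0.11066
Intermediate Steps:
F(m) = -3 + m
P(H) = -23 (P(H) = -24 - 1*(-1) = -24 + 1 = -23)
(P(16) + F(-1))/(-3661 + 3905) = (-23 + (-3 - 1))/(-3661 + 3905) = (-23 - 4)/244 = -27*1/244 = -27/244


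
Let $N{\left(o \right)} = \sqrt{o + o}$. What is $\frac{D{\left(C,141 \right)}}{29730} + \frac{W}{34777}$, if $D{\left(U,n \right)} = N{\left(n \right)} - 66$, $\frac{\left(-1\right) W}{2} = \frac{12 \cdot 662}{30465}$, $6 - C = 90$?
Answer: $- \frac{782201293}{349981991085} + \frac{\sqrt{282}}{29730} \approx -0.0016701$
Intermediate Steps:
$C = -84$ ($C = 6 - 90 = -84$)
$N{\left(o \right)} = \sqrt{2} \sqrt{o}$ ($N{\left(o \right)} = \sqrt{2 o} = \sqrt{2} \sqrt{o}$)
$W = - \frac{5296}{10155}$ ($W = - 2 \frac{12 \cdot 662}{30465} = - 2 \cdot 7944 \cdot \frac{1}{30465} = \left(-2\right) \frac{2648}{10155} = - \frac{5296}{10155} \approx -0.52152$)
$D{\left(U,n \right)} = -66 + \sqrt{2} \sqrt{n}$ ($D{\left(U,n \right)} = \sqrt{2} \sqrt{n} - 66 = -66 + \sqrt{2} \sqrt{n}$)
$\frac{D{\left(C,141 \right)}}{29730} + \frac{W}{34777} = \frac{-66 + \sqrt{2} \sqrt{141}}{29730} - \frac{5296}{10155 \cdot 34777} = \left(-66 + \sqrt{282}\right) \frac{1}{29730} - \frac{5296}{353160435} = \left(- \frac{11}{4955} + \frac{\sqrt{282}}{29730}\right) - \frac{5296}{353160435} = - \frac{782201293}{349981991085} + \frac{\sqrt{282}}{29730}$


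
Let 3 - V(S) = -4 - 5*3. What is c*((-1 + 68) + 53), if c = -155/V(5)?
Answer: -9300/11 ≈ -845.45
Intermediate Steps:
V(S) = 22 (V(S) = 3 - (-4 - 5*3) = 3 - (-4 - 15) = 3 - 1*(-19) = 3 + 19 = 22)
c = -155/22 ≈ -7.0455
c*((-1 + 68) + 53) = -155*((-1 + 68) + 53)/22 = -155*(67 + 53)/22 = -155/22*120 = -9300/11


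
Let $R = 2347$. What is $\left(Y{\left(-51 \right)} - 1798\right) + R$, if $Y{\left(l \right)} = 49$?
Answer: $598$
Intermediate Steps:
$\left(Y{\left(-51 \right)} - 1798\right) + R = \left(49 - 1798\right) + 2347 = -1749 + 2347 = 598$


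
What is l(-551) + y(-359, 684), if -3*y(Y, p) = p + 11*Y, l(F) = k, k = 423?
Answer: 4534/3 ≈ 1511.3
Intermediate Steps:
l(F) = 423
y(Y, p) = -11*Y/3 - p/3 (y(Y, p) = -(p + 11*Y)/3 = -11*Y/3 - p/3)
l(-551) + y(-359, 684) = 423 + (-11/3*(-359) - 1/3*684) = 423 + (3949/3 - 228) = 423 + 3265/3 = 4534/3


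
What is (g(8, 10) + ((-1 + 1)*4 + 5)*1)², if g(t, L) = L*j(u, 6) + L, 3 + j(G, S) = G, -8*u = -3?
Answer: 2025/16 ≈ 126.56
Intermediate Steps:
u = 3/8 (u = -⅛*(-3) = 3/8 ≈ 0.37500)
j(G, S) = -3 + G
g(t, L) = -13*L/8 (g(t, L) = L*(-3 + 3/8) + L = L*(-21/8) + L = -21*L/8 + L = -13*L/8)
(g(8, 10) + ((-1 + 1)*4 + 5)*1)² = (-13/8*10 + ((-1 + 1)*4 + 5)*1)² = (-65/4 + (0*4 + 5)*1)² = (-65/4 + (0 + 5)*1)² = (-65/4 + 5*1)² = (-65/4 + 5)² = (-45/4)² = 2025/16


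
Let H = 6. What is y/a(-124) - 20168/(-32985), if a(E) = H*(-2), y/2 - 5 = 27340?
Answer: -300617939/65970 ≈ -4556.9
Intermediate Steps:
y = 54690 (y = 10 + 2*27340 = 10 + 54680 = 54690)
a(E) = -12 (a(E) = 6*(-2) = -12)
y/a(-124) - 20168/(-32985) = 54690/(-12) - 20168/(-32985) = 54690*(-1/12) - 20168*(-1/32985) = -9115/2 + 20168/32985 = -300617939/65970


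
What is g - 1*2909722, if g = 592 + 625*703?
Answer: -2469755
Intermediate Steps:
g = 439967 (g = 592 + 439375 = 439967)
g - 1*2909722 = 439967 - 1*2909722 = 439967 - 2909722 = -2469755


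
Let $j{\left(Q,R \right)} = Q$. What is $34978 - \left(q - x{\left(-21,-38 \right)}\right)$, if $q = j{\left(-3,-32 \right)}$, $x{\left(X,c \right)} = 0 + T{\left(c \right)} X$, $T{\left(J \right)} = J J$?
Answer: $4657$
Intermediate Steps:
$T{\left(J \right)} = J^{2}$
$x{\left(X,c \right)} = X c^{2}$ ($x{\left(X,c \right)} = 0 + c^{2} X = 0 + X c^{2} = X c^{2}$)
$q = -3$
$34978 - \left(q - x{\left(-21,-38 \right)}\right) = 34978 - \left(-3 + 21 \left(-38\right)^{2}\right) = 34978 + \left(\left(-21\right) 1444 + 3\right) = 34978 + \left(-30324 + 3\right) = 34978 - 30321 = 4657$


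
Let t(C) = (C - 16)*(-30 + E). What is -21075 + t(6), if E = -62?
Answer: -20155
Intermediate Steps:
t(C) = 1472 - 92*C (t(C) = (C - 16)*(-30 - 62) = (-16 + C)*(-92) = 1472 - 92*C)
-21075 + t(6) = -21075 + (1472 - 92*6) = -21075 + (1472 - 552) = -21075 + 920 = -20155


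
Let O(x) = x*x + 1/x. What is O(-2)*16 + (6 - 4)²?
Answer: 60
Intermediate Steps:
O(x) = 1/x + x² (O(x) = x² + 1/x = 1/x + x²)
O(-2)*16 + (6 - 4)² = ((1 + (-2)³)/(-2))*16 + (6 - 4)² = -(1 - 8)/2*16 + 2² = -½*(-7)*16 + 4 = (7/2)*16 + 4 = 56 + 4 = 60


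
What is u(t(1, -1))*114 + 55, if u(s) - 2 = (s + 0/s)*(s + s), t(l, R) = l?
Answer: 511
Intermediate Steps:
u(s) = 2 + 2*s**2 (u(s) = 2 + (s + 0/s)*(s + s) = 2 + (s + 0)*(2*s) = 2 + s*(2*s) = 2 + 2*s**2)
u(t(1, -1))*114 + 55 = (2 + 2*1**2)*114 + 55 = (2 + 2*1)*114 + 55 = (2 + 2)*114 + 55 = 4*114 + 55 = 456 + 55 = 511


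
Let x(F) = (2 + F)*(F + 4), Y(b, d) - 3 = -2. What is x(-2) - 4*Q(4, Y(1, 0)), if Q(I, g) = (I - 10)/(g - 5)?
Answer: -6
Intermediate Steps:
Y(b, d) = 1 (Y(b, d) = 3 - 2 = 1)
Q(I, g) = (-10 + I)/(-5 + g)
x(F) = (2 + F)*(4 + F)
x(-2) - 4*Q(4, Y(1, 0)) = (8 + (-2)² + 6*(-2)) - 4*(-10 + 4)/(-5 + 1) = (8 + 4 - 12) - 4*(-6)/(-4) = 0 - (-1)*(-6) = 0 - 4*3/2 = 0 - 6 = -6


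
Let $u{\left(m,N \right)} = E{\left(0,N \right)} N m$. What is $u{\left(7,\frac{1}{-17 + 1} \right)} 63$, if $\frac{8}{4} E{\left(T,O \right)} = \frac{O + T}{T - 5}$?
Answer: $- \frac{441}{2560} \approx -0.17227$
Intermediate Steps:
$E{\left(T,O \right)} = \frac{O + T}{2 \left(-5 + T\right)}$ ($E{\left(T,O \right)} = \frac{\left(O + T\right) \frac{1}{T - 5}}{2} = \frac{\left(O + T\right) \frac{1}{-5 + T}}{2} = \frac{\frac{1}{-5 + T} \left(O + T\right)}{2} = \frac{O + T}{2 \left(-5 + T\right)}$)
$u{\left(m,N \right)} = - \frac{m N^{2}}{10}$ ($u{\left(m,N \right)} = \frac{N + 0}{2 \left(-5 + 0\right)} N m = \frac{N}{2 \left(-5\right)} N m = \frac{1}{2} \left(- \frac{1}{5}\right) N N m = - \frac{N}{10} N m = - \frac{m N^{2}}{10}$)
$u{\left(7,\frac{1}{-17 + 1} \right)} 63 = \left(- \frac{1}{10}\right) 7 \left(\frac{1}{-17 + 1}\right)^{2} \cdot 63 = \left(- \frac{1}{10}\right) 7 \left(\frac{1}{-16}\right)^{2} \cdot 63 = \left(- \frac{1}{10}\right) 7 \left(- \frac{1}{16}\right)^{2} \cdot 63 = \left(- \frac{1}{10}\right) 7 \cdot \frac{1}{256} \cdot 63 = \left(- \frac{7}{2560}\right) 63 = - \frac{441}{2560}$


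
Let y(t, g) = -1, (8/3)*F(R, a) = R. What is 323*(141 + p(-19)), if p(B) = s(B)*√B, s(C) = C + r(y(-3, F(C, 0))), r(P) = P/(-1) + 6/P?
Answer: 45543 - 7752*I*√19 ≈ 45543.0 - 33790.0*I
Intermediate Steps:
F(R, a) = 3*R/8
r(P) = -P + 6/P (r(P) = P*(-1) + 6/P = -P + 6/P)
s(C) = -5 + C (s(C) = C + (-1*(-1) + 6/(-1)) = C + (1 + 6*(-1)) = C + (1 - 6) = C - 5 = -5 + C)
p(B) = √B*(-5 + B) (p(B) = (-5 + B)*√B = √B*(-5 + B))
323*(141 + p(-19)) = 323*(141 + √(-19)*(-5 - 19)) = 323*(141 + (I*√19)*(-24)) = 323*(141 - 24*I*√19) = 45543 - 7752*I*√19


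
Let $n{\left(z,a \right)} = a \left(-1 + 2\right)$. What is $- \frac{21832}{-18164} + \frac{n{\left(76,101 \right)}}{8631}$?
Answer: $\frac{47566639}{39193371} \approx 1.2136$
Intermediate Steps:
$n{\left(z,a \right)} = a$ ($n{\left(z,a \right)} = a 1 = a$)
$- \frac{21832}{-18164} + \frac{n{\left(76,101 \right)}}{8631} = - \frac{21832}{-18164} + \frac{101}{8631} = \left(-21832\right) \left(- \frac{1}{18164}\right) + 101 \cdot \frac{1}{8631} = \frac{5458}{4541} + \frac{101}{8631} = \frac{47566639}{39193371}$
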